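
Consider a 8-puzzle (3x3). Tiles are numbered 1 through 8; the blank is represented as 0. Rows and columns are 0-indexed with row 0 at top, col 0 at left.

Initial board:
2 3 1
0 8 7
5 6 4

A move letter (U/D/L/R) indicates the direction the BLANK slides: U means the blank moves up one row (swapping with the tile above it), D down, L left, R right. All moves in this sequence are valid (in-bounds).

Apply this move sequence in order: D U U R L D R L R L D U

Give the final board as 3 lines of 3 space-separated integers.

After move 1 (D):
2 3 1
5 8 7
0 6 4

After move 2 (U):
2 3 1
0 8 7
5 6 4

After move 3 (U):
0 3 1
2 8 7
5 6 4

After move 4 (R):
3 0 1
2 8 7
5 6 4

After move 5 (L):
0 3 1
2 8 7
5 6 4

After move 6 (D):
2 3 1
0 8 7
5 6 4

After move 7 (R):
2 3 1
8 0 7
5 6 4

After move 8 (L):
2 3 1
0 8 7
5 6 4

After move 9 (R):
2 3 1
8 0 7
5 6 4

After move 10 (L):
2 3 1
0 8 7
5 6 4

After move 11 (D):
2 3 1
5 8 7
0 6 4

After move 12 (U):
2 3 1
0 8 7
5 6 4

Answer: 2 3 1
0 8 7
5 6 4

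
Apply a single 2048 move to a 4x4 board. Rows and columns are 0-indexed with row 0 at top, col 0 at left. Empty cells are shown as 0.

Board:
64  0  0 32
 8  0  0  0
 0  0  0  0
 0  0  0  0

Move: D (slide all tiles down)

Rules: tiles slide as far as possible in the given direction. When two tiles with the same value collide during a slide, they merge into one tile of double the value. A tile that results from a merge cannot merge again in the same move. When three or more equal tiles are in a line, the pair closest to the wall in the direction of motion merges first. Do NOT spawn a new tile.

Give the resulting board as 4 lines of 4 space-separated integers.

Answer:  0  0  0  0
 0  0  0  0
64  0  0  0
 8  0  0 32

Derivation:
Slide down:
col 0: [64, 8, 0, 0] -> [0, 0, 64, 8]
col 1: [0, 0, 0, 0] -> [0, 0, 0, 0]
col 2: [0, 0, 0, 0] -> [0, 0, 0, 0]
col 3: [32, 0, 0, 0] -> [0, 0, 0, 32]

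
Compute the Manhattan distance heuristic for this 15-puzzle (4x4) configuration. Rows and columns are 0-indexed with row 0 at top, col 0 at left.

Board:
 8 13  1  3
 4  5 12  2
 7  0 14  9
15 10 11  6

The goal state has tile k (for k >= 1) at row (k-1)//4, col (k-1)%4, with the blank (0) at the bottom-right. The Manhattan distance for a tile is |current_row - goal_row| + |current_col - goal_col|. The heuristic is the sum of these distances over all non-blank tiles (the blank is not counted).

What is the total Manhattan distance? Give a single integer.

Tile 8: at (0,0), goal (1,3), distance |0-1|+|0-3| = 4
Tile 13: at (0,1), goal (3,0), distance |0-3|+|1-0| = 4
Tile 1: at (0,2), goal (0,0), distance |0-0|+|2-0| = 2
Tile 3: at (0,3), goal (0,2), distance |0-0|+|3-2| = 1
Tile 4: at (1,0), goal (0,3), distance |1-0|+|0-3| = 4
Tile 5: at (1,1), goal (1,0), distance |1-1|+|1-0| = 1
Tile 12: at (1,2), goal (2,3), distance |1-2|+|2-3| = 2
Tile 2: at (1,3), goal (0,1), distance |1-0|+|3-1| = 3
Tile 7: at (2,0), goal (1,2), distance |2-1|+|0-2| = 3
Tile 14: at (2,2), goal (3,1), distance |2-3|+|2-1| = 2
Tile 9: at (2,3), goal (2,0), distance |2-2|+|3-0| = 3
Tile 15: at (3,0), goal (3,2), distance |3-3|+|0-2| = 2
Tile 10: at (3,1), goal (2,1), distance |3-2|+|1-1| = 1
Tile 11: at (3,2), goal (2,2), distance |3-2|+|2-2| = 1
Tile 6: at (3,3), goal (1,1), distance |3-1|+|3-1| = 4
Sum: 4 + 4 + 2 + 1 + 4 + 1 + 2 + 3 + 3 + 2 + 3 + 2 + 1 + 1 + 4 = 37

Answer: 37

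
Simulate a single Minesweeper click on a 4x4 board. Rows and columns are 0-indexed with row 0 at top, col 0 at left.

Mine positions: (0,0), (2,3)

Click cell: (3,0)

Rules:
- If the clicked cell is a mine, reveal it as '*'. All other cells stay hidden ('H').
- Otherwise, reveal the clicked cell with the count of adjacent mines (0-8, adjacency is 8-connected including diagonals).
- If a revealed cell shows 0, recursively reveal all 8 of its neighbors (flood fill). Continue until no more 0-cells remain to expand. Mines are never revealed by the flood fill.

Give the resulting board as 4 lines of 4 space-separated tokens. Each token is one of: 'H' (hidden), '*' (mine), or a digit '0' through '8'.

H H H H
1 1 1 H
0 0 1 H
0 0 1 H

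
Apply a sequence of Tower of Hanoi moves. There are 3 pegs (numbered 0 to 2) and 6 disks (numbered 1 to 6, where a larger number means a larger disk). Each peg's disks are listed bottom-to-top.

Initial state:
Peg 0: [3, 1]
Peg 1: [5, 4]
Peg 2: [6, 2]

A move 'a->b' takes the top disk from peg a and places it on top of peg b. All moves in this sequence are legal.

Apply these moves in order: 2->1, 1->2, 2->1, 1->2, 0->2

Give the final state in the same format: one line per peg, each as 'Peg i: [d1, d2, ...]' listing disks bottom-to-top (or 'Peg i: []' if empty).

Answer: Peg 0: [3]
Peg 1: [5, 4]
Peg 2: [6, 2, 1]

Derivation:
After move 1 (2->1):
Peg 0: [3, 1]
Peg 1: [5, 4, 2]
Peg 2: [6]

After move 2 (1->2):
Peg 0: [3, 1]
Peg 1: [5, 4]
Peg 2: [6, 2]

After move 3 (2->1):
Peg 0: [3, 1]
Peg 1: [5, 4, 2]
Peg 2: [6]

After move 4 (1->2):
Peg 0: [3, 1]
Peg 1: [5, 4]
Peg 2: [6, 2]

After move 5 (0->2):
Peg 0: [3]
Peg 1: [5, 4]
Peg 2: [6, 2, 1]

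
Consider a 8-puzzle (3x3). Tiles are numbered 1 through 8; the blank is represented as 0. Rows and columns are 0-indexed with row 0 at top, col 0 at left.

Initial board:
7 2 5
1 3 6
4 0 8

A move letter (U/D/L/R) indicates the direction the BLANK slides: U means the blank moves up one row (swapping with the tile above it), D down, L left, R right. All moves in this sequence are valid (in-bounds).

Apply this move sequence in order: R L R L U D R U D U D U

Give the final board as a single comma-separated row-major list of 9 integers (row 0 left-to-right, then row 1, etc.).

Answer: 7, 2, 5, 1, 3, 0, 4, 8, 6

Derivation:
After move 1 (R):
7 2 5
1 3 6
4 8 0

After move 2 (L):
7 2 5
1 3 6
4 0 8

After move 3 (R):
7 2 5
1 3 6
4 8 0

After move 4 (L):
7 2 5
1 3 6
4 0 8

After move 5 (U):
7 2 5
1 0 6
4 3 8

After move 6 (D):
7 2 5
1 3 6
4 0 8

After move 7 (R):
7 2 5
1 3 6
4 8 0

After move 8 (U):
7 2 5
1 3 0
4 8 6

After move 9 (D):
7 2 5
1 3 6
4 8 0

After move 10 (U):
7 2 5
1 3 0
4 8 6

After move 11 (D):
7 2 5
1 3 6
4 8 0

After move 12 (U):
7 2 5
1 3 0
4 8 6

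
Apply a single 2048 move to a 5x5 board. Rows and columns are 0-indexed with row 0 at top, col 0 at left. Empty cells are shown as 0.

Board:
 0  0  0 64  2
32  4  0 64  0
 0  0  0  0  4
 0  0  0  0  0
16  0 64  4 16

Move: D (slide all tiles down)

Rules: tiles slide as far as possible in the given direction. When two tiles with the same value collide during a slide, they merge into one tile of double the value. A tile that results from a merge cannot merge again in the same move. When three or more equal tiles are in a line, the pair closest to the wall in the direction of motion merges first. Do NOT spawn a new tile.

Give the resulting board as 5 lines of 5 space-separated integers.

Slide down:
col 0: [0, 32, 0, 0, 16] -> [0, 0, 0, 32, 16]
col 1: [0, 4, 0, 0, 0] -> [0, 0, 0, 0, 4]
col 2: [0, 0, 0, 0, 64] -> [0, 0, 0, 0, 64]
col 3: [64, 64, 0, 0, 4] -> [0, 0, 0, 128, 4]
col 4: [2, 0, 4, 0, 16] -> [0, 0, 2, 4, 16]

Answer:   0   0   0   0   0
  0   0   0   0   0
  0   0   0   0   2
 32   0   0 128   4
 16   4  64   4  16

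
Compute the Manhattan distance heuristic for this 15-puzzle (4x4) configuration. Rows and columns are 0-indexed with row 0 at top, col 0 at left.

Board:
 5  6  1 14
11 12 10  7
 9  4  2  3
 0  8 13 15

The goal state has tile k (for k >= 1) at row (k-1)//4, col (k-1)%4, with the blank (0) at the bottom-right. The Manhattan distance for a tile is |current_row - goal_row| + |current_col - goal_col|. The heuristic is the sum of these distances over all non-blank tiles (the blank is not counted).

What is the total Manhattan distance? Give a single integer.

Answer: 35

Derivation:
Tile 5: at (0,0), goal (1,0), distance |0-1|+|0-0| = 1
Tile 6: at (0,1), goal (1,1), distance |0-1|+|1-1| = 1
Tile 1: at (0,2), goal (0,0), distance |0-0|+|2-0| = 2
Tile 14: at (0,3), goal (3,1), distance |0-3|+|3-1| = 5
Tile 11: at (1,0), goal (2,2), distance |1-2|+|0-2| = 3
Tile 12: at (1,1), goal (2,3), distance |1-2|+|1-3| = 3
Tile 10: at (1,2), goal (2,1), distance |1-2|+|2-1| = 2
Tile 7: at (1,3), goal (1,2), distance |1-1|+|3-2| = 1
Tile 9: at (2,0), goal (2,0), distance |2-2|+|0-0| = 0
Tile 4: at (2,1), goal (0,3), distance |2-0|+|1-3| = 4
Tile 2: at (2,2), goal (0,1), distance |2-0|+|2-1| = 3
Tile 3: at (2,3), goal (0,2), distance |2-0|+|3-2| = 3
Tile 8: at (3,1), goal (1,3), distance |3-1|+|1-3| = 4
Tile 13: at (3,2), goal (3,0), distance |3-3|+|2-0| = 2
Tile 15: at (3,3), goal (3,2), distance |3-3|+|3-2| = 1
Sum: 1 + 1 + 2 + 5 + 3 + 3 + 2 + 1 + 0 + 4 + 3 + 3 + 4 + 2 + 1 = 35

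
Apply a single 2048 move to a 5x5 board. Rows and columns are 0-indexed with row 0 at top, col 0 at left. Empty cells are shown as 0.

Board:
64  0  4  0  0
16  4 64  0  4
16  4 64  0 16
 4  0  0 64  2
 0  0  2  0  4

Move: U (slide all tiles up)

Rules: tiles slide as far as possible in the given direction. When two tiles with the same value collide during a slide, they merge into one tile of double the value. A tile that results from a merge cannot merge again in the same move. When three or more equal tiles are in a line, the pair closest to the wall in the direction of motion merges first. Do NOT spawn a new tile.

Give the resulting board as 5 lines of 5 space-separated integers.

Answer:  64   8   4  64   4
 32   0 128   0  16
  4   0   2   0   2
  0   0   0   0   4
  0   0   0   0   0

Derivation:
Slide up:
col 0: [64, 16, 16, 4, 0] -> [64, 32, 4, 0, 0]
col 1: [0, 4, 4, 0, 0] -> [8, 0, 0, 0, 0]
col 2: [4, 64, 64, 0, 2] -> [4, 128, 2, 0, 0]
col 3: [0, 0, 0, 64, 0] -> [64, 0, 0, 0, 0]
col 4: [0, 4, 16, 2, 4] -> [4, 16, 2, 4, 0]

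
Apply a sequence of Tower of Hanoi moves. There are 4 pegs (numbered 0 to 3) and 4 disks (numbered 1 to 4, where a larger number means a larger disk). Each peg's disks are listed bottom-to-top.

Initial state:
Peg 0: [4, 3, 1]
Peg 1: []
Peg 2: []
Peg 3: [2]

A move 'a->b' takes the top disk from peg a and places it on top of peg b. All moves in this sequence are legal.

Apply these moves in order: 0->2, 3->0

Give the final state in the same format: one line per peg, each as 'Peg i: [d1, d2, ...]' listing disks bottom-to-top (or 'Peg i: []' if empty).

Answer: Peg 0: [4, 3, 2]
Peg 1: []
Peg 2: [1]
Peg 3: []

Derivation:
After move 1 (0->2):
Peg 0: [4, 3]
Peg 1: []
Peg 2: [1]
Peg 3: [2]

After move 2 (3->0):
Peg 0: [4, 3, 2]
Peg 1: []
Peg 2: [1]
Peg 3: []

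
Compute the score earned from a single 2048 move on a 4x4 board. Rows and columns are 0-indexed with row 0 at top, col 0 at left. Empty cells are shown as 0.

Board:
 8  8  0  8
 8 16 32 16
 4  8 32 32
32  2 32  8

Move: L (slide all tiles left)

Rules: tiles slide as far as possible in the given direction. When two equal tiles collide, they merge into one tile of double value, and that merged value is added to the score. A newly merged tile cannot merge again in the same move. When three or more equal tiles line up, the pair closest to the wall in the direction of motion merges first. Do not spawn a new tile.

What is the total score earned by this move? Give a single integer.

Answer: 80

Derivation:
Slide left:
row 0: [8, 8, 0, 8] -> [16, 8, 0, 0]  score +16 (running 16)
row 1: [8, 16, 32, 16] -> [8, 16, 32, 16]  score +0 (running 16)
row 2: [4, 8, 32, 32] -> [4, 8, 64, 0]  score +64 (running 80)
row 3: [32, 2, 32, 8] -> [32, 2, 32, 8]  score +0 (running 80)
Board after move:
16  8  0  0
 8 16 32 16
 4  8 64  0
32  2 32  8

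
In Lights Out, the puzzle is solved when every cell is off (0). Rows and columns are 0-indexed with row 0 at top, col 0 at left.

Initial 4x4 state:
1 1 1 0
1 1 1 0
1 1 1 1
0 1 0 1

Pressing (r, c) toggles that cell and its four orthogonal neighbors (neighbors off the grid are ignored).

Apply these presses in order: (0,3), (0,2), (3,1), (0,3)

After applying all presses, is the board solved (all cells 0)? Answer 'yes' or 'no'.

Answer: no

Derivation:
After press 1 at (0,3):
1 1 0 1
1 1 1 1
1 1 1 1
0 1 0 1

After press 2 at (0,2):
1 0 1 0
1 1 0 1
1 1 1 1
0 1 0 1

After press 3 at (3,1):
1 0 1 0
1 1 0 1
1 0 1 1
1 0 1 1

After press 4 at (0,3):
1 0 0 1
1 1 0 0
1 0 1 1
1 0 1 1

Lights still on: 10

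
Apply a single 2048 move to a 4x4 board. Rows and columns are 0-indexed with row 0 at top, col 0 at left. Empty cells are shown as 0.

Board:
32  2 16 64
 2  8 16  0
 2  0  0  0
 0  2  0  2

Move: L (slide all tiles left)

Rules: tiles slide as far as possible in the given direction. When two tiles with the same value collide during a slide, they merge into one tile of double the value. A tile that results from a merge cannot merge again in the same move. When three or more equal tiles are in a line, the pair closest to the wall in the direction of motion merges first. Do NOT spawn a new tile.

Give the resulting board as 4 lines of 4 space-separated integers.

Answer: 32  2 16 64
 2  8 16  0
 2  0  0  0
 4  0  0  0

Derivation:
Slide left:
row 0: [32, 2, 16, 64] -> [32, 2, 16, 64]
row 1: [2, 8, 16, 0] -> [2, 8, 16, 0]
row 2: [2, 0, 0, 0] -> [2, 0, 0, 0]
row 3: [0, 2, 0, 2] -> [4, 0, 0, 0]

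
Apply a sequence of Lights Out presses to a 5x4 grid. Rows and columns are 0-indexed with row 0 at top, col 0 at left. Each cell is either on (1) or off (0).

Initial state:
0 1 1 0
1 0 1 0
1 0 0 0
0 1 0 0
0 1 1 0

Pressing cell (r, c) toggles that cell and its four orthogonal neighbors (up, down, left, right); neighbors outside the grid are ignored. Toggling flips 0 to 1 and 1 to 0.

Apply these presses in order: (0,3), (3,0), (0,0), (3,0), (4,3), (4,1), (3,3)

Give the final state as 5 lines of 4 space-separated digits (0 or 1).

Answer: 1 0 0 1
0 0 1 1
1 0 0 1
0 0 1 0
1 0 1 0

Derivation:
After press 1 at (0,3):
0 1 0 1
1 0 1 1
1 0 0 0
0 1 0 0
0 1 1 0

After press 2 at (3,0):
0 1 0 1
1 0 1 1
0 0 0 0
1 0 0 0
1 1 1 0

After press 3 at (0,0):
1 0 0 1
0 0 1 1
0 0 0 0
1 0 0 0
1 1 1 0

After press 4 at (3,0):
1 0 0 1
0 0 1 1
1 0 0 0
0 1 0 0
0 1 1 0

After press 5 at (4,3):
1 0 0 1
0 0 1 1
1 0 0 0
0 1 0 1
0 1 0 1

After press 6 at (4,1):
1 0 0 1
0 0 1 1
1 0 0 0
0 0 0 1
1 0 1 1

After press 7 at (3,3):
1 0 0 1
0 0 1 1
1 0 0 1
0 0 1 0
1 0 1 0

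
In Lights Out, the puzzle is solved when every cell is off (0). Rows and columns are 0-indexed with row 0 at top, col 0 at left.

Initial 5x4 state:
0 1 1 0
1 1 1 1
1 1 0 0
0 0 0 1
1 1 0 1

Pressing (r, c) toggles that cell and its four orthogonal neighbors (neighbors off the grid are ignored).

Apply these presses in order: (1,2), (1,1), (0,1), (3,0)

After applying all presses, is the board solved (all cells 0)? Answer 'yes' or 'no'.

After press 1 at (1,2):
0 1 0 0
1 0 0 0
1 1 1 0
0 0 0 1
1 1 0 1

After press 2 at (1,1):
0 0 0 0
0 1 1 0
1 0 1 0
0 0 0 1
1 1 0 1

After press 3 at (0,1):
1 1 1 0
0 0 1 0
1 0 1 0
0 0 0 1
1 1 0 1

After press 4 at (3,0):
1 1 1 0
0 0 1 0
0 0 1 0
1 1 0 1
0 1 0 1

Lights still on: 10

Answer: no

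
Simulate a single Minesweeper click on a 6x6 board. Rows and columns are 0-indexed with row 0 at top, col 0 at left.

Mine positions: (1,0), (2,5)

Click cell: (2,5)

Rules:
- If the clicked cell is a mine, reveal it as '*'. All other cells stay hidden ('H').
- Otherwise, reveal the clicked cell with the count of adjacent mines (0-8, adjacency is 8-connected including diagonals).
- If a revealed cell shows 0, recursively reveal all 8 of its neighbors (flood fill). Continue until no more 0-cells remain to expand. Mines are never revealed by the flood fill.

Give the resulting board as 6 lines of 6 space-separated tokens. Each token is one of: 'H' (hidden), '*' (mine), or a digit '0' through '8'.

H H H H H H
H H H H H H
H H H H H *
H H H H H H
H H H H H H
H H H H H H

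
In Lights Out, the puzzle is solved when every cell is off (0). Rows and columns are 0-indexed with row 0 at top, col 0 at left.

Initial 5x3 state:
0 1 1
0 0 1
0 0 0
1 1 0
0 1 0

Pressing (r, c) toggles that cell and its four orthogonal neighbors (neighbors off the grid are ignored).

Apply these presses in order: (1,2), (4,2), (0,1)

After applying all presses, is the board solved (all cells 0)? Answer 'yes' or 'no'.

Answer: no

Derivation:
After press 1 at (1,2):
0 1 0
0 1 0
0 0 1
1 1 0
0 1 0

After press 2 at (4,2):
0 1 0
0 1 0
0 0 1
1 1 1
0 0 1

After press 3 at (0,1):
1 0 1
0 0 0
0 0 1
1 1 1
0 0 1

Lights still on: 7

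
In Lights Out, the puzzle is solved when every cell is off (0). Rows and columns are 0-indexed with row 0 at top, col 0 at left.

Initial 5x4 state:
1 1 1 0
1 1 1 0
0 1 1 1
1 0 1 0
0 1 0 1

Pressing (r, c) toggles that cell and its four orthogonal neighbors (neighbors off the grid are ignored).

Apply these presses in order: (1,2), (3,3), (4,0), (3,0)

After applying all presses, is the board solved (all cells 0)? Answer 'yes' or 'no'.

Answer: no

Derivation:
After press 1 at (1,2):
1 1 0 0
1 0 0 1
0 1 0 1
1 0 1 0
0 1 0 1

After press 2 at (3,3):
1 1 0 0
1 0 0 1
0 1 0 0
1 0 0 1
0 1 0 0

After press 3 at (4,0):
1 1 0 0
1 0 0 1
0 1 0 0
0 0 0 1
1 0 0 0

After press 4 at (3,0):
1 1 0 0
1 0 0 1
1 1 0 0
1 1 0 1
0 0 0 0

Lights still on: 9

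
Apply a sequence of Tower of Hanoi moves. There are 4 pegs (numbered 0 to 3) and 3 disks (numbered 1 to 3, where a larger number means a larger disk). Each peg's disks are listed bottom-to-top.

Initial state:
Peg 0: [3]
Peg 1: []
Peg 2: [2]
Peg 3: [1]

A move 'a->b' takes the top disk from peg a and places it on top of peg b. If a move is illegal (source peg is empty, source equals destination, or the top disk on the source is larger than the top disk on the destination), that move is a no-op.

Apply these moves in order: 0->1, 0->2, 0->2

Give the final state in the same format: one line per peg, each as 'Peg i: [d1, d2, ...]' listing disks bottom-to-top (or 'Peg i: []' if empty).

Answer: Peg 0: []
Peg 1: [3]
Peg 2: [2]
Peg 3: [1]

Derivation:
After move 1 (0->1):
Peg 0: []
Peg 1: [3]
Peg 2: [2]
Peg 3: [1]

After move 2 (0->2):
Peg 0: []
Peg 1: [3]
Peg 2: [2]
Peg 3: [1]

After move 3 (0->2):
Peg 0: []
Peg 1: [3]
Peg 2: [2]
Peg 3: [1]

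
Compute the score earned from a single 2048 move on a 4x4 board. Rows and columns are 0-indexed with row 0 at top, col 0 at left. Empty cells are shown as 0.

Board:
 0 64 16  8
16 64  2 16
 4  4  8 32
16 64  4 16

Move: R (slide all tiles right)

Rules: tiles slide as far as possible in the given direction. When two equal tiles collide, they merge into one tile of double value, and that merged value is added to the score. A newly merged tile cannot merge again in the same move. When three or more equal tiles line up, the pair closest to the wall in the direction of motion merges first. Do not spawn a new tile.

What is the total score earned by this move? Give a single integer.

Slide right:
row 0: [0, 64, 16, 8] -> [0, 64, 16, 8]  score +0 (running 0)
row 1: [16, 64, 2, 16] -> [16, 64, 2, 16]  score +0 (running 0)
row 2: [4, 4, 8, 32] -> [0, 8, 8, 32]  score +8 (running 8)
row 3: [16, 64, 4, 16] -> [16, 64, 4, 16]  score +0 (running 8)
Board after move:
 0 64 16  8
16 64  2 16
 0  8  8 32
16 64  4 16

Answer: 8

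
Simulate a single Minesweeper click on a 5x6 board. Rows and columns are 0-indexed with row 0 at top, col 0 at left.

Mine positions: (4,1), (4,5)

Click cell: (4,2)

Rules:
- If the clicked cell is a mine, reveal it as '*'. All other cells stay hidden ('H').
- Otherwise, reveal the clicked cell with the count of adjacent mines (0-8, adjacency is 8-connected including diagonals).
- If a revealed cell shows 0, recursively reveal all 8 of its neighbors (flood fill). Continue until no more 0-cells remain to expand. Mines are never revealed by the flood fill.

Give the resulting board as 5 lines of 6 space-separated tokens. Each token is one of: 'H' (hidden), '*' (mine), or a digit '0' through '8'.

H H H H H H
H H H H H H
H H H H H H
H H H H H H
H H 1 H H H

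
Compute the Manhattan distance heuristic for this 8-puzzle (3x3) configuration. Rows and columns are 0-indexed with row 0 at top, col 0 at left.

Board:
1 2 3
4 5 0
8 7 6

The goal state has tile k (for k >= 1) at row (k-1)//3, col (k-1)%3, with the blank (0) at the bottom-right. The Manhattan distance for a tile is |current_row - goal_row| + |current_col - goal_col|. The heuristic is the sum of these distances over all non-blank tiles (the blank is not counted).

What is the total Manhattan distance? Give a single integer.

Answer: 3

Derivation:
Tile 1: (0,0)->(0,0) = 0
Tile 2: (0,1)->(0,1) = 0
Tile 3: (0,2)->(0,2) = 0
Tile 4: (1,0)->(1,0) = 0
Tile 5: (1,1)->(1,1) = 0
Tile 8: (2,0)->(2,1) = 1
Tile 7: (2,1)->(2,0) = 1
Tile 6: (2,2)->(1,2) = 1
Sum: 0 + 0 + 0 + 0 + 0 + 1 + 1 + 1 = 3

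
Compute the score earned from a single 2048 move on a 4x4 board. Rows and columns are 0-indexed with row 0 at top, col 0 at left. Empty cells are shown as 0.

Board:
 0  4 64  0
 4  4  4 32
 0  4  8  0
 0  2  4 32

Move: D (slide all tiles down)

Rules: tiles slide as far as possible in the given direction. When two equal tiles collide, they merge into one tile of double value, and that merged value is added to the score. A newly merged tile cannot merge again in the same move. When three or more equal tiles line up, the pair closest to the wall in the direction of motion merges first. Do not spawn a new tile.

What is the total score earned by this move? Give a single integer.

Slide down:
col 0: [0, 4, 0, 0] -> [0, 0, 0, 4]  score +0 (running 0)
col 1: [4, 4, 4, 2] -> [0, 4, 8, 2]  score +8 (running 8)
col 2: [64, 4, 8, 4] -> [64, 4, 8, 4]  score +0 (running 8)
col 3: [0, 32, 0, 32] -> [0, 0, 0, 64]  score +64 (running 72)
Board after move:
 0  0 64  0
 0  4  4  0
 0  8  8  0
 4  2  4 64

Answer: 72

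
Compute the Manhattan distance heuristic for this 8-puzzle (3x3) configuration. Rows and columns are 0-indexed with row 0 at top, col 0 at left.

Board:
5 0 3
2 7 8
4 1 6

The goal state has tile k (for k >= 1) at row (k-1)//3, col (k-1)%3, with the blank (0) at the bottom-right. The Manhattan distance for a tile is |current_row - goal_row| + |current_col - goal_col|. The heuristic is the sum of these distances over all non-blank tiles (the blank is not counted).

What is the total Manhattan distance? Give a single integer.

Tile 5: (0,0)->(1,1) = 2
Tile 3: (0,2)->(0,2) = 0
Tile 2: (1,0)->(0,1) = 2
Tile 7: (1,1)->(2,0) = 2
Tile 8: (1,2)->(2,1) = 2
Tile 4: (2,0)->(1,0) = 1
Tile 1: (2,1)->(0,0) = 3
Tile 6: (2,2)->(1,2) = 1
Sum: 2 + 0 + 2 + 2 + 2 + 1 + 3 + 1 = 13

Answer: 13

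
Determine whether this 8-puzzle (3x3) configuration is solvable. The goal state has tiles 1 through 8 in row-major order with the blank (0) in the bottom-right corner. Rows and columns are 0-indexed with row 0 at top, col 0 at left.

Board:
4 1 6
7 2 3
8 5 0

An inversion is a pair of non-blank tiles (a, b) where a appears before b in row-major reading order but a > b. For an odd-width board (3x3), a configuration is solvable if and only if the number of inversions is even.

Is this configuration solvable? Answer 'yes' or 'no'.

Inversions (pairs i<j in row-major order where tile[i] > tile[j] > 0): 10
10 is even, so the puzzle is solvable.

Answer: yes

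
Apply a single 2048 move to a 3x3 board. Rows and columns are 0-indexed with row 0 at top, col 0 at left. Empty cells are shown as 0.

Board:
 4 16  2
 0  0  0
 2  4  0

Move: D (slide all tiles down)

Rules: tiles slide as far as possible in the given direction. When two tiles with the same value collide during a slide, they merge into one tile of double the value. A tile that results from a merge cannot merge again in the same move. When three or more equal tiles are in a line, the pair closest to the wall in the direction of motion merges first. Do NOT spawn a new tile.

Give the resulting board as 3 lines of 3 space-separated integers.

Answer:  0  0  0
 4 16  0
 2  4  2

Derivation:
Slide down:
col 0: [4, 0, 2] -> [0, 4, 2]
col 1: [16, 0, 4] -> [0, 16, 4]
col 2: [2, 0, 0] -> [0, 0, 2]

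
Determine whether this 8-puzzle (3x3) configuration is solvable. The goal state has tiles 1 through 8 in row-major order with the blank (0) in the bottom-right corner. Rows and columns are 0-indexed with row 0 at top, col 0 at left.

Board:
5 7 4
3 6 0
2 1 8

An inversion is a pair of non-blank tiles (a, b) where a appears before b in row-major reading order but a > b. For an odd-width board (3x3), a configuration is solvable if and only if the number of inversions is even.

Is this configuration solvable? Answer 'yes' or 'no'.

Inversions (pairs i<j in row-major order where tile[i] > tile[j] > 0): 17
17 is odd, so the puzzle is not solvable.

Answer: no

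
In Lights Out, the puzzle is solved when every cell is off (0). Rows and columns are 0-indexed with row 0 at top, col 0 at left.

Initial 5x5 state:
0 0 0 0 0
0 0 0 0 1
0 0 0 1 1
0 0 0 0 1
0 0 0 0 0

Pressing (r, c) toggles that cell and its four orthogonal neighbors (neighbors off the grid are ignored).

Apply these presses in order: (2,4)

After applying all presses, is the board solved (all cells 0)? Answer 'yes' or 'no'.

After press 1 at (2,4):
0 0 0 0 0
0 0 0 0 0
0 0 0 0 0
0 0 0 0 0
0 0 0 0 0

Lights still on: 0

Answer: yes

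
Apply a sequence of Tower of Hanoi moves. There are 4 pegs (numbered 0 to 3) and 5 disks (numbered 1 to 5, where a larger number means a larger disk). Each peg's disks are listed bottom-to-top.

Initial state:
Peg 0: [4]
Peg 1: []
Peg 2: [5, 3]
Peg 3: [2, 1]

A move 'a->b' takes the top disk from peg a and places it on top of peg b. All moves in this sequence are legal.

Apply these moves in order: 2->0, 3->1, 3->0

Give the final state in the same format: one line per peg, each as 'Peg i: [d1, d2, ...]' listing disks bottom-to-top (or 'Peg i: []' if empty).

After move 1 (2->0):
Peg 0: [4, 3]
Peg 1: []
Peg 2: [5]
Peg 3: [2, 1]

After move 2 (3->1):
Peg 0: [4, 3]
Peg 1: [1]
Peg 2: [5]
Peg 3: [2]

After move 3 (3->0):
Peg 0: [4, 3, 2]
Peg 1: [1]
Peg 2: [5]
Peg 3: []

Answer: Peg 0: [4, 3, 2]
Peg 1: [1]
Peg 2: [5]
Peg 3: []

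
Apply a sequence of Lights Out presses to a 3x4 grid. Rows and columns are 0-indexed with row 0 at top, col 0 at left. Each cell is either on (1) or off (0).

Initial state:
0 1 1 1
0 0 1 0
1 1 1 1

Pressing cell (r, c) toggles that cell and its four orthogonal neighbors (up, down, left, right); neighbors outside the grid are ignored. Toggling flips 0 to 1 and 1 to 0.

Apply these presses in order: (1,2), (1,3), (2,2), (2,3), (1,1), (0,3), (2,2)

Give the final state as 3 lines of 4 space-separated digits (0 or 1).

Answer: 0 0 1 1
1 0 0 0
1 0 1 1

Derivation:
After press 1 at (1,2):
0 1 0 1
0 1 0 1
1 1 0 1

After press 2 at (1,3):
0 1 0 0
0 1 1 0
1 1 0 0

After press 3 at (2,2):
0 1 0 0
0 1 0 0
1 0 1 1

After press 4 at (2,3):
0 1 0 0
0 1 0 1
1 0 0 0

After press 5 at (1,1):
0 0 0 0
1 0 1 1
1 1 0 0

After press 6 at (0,3):
0 0 1 1
1 0 1 0
1 1 0 0

After press 7 at (2,2):
0 0 1 1
1 0 0 0
1 0 1 1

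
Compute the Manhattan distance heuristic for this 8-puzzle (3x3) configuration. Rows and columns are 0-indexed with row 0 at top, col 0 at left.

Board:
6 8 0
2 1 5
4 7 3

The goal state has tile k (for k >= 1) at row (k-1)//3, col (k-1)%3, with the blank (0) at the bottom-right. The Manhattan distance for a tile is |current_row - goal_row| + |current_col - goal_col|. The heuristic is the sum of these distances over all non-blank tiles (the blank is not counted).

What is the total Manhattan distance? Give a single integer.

Answer: 14

Derivation:
Tile 6: at (0,0), goal (1,2), distance |0-1|+|0-2| = 3
Tile 8: at (0,1), goal (2,1), distance |0-2|+|1-1| = 2
Tile 2: at (1,0), goal (0,1), distance |1-0|+|0-1| = 2
Tile 1: at (1,1), goal (0,0), distance |1-0|+|1-0| = 2
Tile 5: at (1,2), goal (1,1), distance |1-1|+|2-1| = 1
Tile 4: at (2,0), goal (1,0), distance |2-1|+|0-0| = 1
Tile 7: at (2,1), goal (2,0), distance |2-2|+|1-0| = 1
Tile 3: at (2,2), goal (0,2), distance |2-0|+|2-2| = 2
Sum: 3 + 2 + 2 + 2 + 1 + 1 + 1 + 2 = 14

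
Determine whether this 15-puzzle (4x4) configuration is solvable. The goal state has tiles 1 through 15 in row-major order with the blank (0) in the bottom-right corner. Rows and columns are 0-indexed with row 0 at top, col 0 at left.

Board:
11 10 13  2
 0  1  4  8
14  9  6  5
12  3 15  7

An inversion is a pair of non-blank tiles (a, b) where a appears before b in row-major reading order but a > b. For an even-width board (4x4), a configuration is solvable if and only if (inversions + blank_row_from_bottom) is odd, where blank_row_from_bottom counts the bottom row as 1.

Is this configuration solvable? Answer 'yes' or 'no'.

Answer: no

Derivation:
Inversions: 51
Blank is in row 1 (0-indexed from top), which is row 3 counting from the bottom (bottom = 1).
51 + 3 = 54, which is even, so the puzzle is not solvable.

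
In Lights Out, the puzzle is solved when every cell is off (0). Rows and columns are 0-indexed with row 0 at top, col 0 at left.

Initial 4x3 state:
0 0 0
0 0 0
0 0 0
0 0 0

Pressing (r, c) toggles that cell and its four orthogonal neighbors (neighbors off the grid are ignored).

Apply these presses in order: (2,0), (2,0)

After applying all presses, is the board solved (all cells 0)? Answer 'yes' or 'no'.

After press 1 at (2,0):
0 0 0
1 0 0
1 1 0
1 0 0

After press 2 at (2,0):
0 0 0
0 0 0
0 0 0
0 0 0

Lights still on: 0

Answer: yes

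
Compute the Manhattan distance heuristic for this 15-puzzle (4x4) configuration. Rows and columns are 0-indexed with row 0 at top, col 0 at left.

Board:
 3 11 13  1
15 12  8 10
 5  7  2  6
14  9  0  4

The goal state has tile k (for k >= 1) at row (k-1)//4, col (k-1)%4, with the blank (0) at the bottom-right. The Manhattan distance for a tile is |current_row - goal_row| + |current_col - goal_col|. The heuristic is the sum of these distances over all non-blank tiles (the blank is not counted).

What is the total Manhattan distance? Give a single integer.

Answer: 39

Derivation:
Tile 3: (0,0)->(0,2) = 2
Tile 11: (0,1)->(2,2) = 3
Tile 13: (0,2)->(3,0) = 5
Tile 1: (0,3)->(0,0) = 3
Tile 15: (1,0)->(3,2) = 4
Tile 12: (1,1)->(2,3) = 3
Tile 8: (1,2)->(1,3) = 1
Tile 10: (1,3)->(2,1) = 3
Tile 5: (2,0)->(1,0) = 1
Tile 7: (2,1)->(1,2) = 2
Tile 2: (2,2)->(0,1) = 3
Tile 6: (2,3)->(1,1) = 3
Tile 14: (3,0)->(3,1) = 1
Tile 9: (3,1)->(2,0) = 2
Tile 4: (3,3)->(0,3) = 3
Sum: 2 + 3 + 5 + 3 + 4 + 3 + 1 + 3 + 1 + 2 + 3 + 3 + 1 + 2 + 3 = 39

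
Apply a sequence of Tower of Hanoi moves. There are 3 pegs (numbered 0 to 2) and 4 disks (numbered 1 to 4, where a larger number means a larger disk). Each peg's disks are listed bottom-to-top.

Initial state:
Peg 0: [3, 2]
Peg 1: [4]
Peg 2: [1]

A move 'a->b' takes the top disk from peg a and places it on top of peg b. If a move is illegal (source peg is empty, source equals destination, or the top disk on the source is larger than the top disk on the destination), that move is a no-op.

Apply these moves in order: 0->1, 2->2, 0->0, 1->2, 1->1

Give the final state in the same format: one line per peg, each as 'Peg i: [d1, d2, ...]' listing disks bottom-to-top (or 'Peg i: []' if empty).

Answer: Peg 0: [3]
Peg 1: [4, 2]
Peg 2: [1]

Derivation:
After move 1 (0->1):
Peg 0: [3]
Peg 1: [4, 2]
Peg 2: [1]

After move 2 (2->2):
Peg 0: [3]
Peg 1: [4, 2]
Peg 2: [1]

After move 3 (0->0):
Peg 0: [3]
Peg 1: [4, 2]
Peg 2: [1]

After move 4 (1->2):
Peg 0: [3]
Peg 1: [4, 2]
Peg 2: [1]

After move 5 (1->1):
Peg 0: [3]
Peg 1: [4, 2]
Peg 2: [1]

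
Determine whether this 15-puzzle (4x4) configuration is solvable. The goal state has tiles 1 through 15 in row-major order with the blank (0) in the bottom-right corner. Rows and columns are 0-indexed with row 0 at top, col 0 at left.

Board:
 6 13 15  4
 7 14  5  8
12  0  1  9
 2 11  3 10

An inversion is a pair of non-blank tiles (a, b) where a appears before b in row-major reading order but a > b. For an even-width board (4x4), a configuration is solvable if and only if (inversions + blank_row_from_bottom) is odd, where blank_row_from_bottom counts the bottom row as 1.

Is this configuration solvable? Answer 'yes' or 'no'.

Inversions: 60
Blank is in row 2 (0-indexed from top), which is row 2 counting from the bottom (bottom = 1).
60 + 2 = 62, which is even, so the puzzle is not solvable.

Answer: no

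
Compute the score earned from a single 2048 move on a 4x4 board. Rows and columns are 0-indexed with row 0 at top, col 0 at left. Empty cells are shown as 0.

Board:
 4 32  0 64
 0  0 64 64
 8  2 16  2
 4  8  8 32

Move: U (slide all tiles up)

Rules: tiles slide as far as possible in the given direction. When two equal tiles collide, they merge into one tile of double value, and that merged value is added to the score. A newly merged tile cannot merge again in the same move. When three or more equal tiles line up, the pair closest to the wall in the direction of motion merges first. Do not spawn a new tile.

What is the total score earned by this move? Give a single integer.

Answer: 128

Derivation:
Slide up:
col 0: [4, 0, 8, 4] -> [4, 8, 4, 0]  score +0 (running 0)
col 1: [32, 0, 2, 8] -> [32, 2, 8, 0]  score +0 (running 0)
col 2: [0, 64, 16, 8] -> [64, 16, 8, 0]  score +0 (running 0)
col 3: [64, 64, 2, 32] -> [128, 2, 32, 0]  score +128 (running 128)
Board after move:
  4  32  64 128
  8   2  16   2
  4   8   8  32
  0   0   0   0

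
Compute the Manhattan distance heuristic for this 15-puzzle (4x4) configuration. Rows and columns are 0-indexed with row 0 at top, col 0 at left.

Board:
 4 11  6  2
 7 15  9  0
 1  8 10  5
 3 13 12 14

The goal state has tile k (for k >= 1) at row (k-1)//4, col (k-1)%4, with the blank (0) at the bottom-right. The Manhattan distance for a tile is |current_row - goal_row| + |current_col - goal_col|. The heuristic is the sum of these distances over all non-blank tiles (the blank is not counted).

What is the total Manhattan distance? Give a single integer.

Answer: 38

Derivation:
Tile 4: (0,0)->(0,3) = 3
Tile 11: (0,1)->(2,2) = 3
Tile 6: (0,2)->(1,1) = 2
Tile 2: (0,3)->(0,1) = 2
Tile 7: (1,0)->(1,2) = 2
Tile 15: (1,1)->(3,2) = 3
Tile 9: (1,2)->(2,0) = 3
Tile 1: (2,0)->(0,0) = 2
Tile 8: (2,1)->(1,3) = 3
Tile 10: (2,2)->(2,1) = 1
Tile 5: (2,3)->(1,0) = 4
Tile 3: (3,0)->(0,2) = 5
Tile 13: (3,1)->(3,0) = 1
Tile 12: (3,2)->(2,3) = 2
Tile 14: (3,3)->(3,1) = 2
Sum: 3 + 3 + 2 + 2 + 2 + 3 + 3 + 2 + 3 + 1 + 4 + 5 + 1 + 2 + 2 = 38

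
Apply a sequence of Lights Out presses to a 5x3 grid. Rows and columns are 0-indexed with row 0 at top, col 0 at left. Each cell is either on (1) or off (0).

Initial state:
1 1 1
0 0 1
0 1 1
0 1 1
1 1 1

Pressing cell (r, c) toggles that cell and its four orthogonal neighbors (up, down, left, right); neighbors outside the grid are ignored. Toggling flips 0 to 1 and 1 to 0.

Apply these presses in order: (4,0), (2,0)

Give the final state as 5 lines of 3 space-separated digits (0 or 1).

After press 1 at (4,0):
1 1 1
0 0 1
0 1 1
1 1 1
0 0 1

After press 2 at (2,0):
1 1 1
1 0 1
1 0 1
0 1 1
0 0 1

Answer: 1 1 1
1 0 1
1 0 1
0 1 1
0 0 1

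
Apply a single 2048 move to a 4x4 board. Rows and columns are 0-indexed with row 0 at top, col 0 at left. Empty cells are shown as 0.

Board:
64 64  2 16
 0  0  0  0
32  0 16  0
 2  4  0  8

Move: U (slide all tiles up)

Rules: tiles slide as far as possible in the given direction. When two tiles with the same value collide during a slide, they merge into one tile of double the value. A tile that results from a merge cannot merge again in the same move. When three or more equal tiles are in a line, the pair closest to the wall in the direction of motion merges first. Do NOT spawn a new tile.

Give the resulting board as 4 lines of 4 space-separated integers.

Slide up:
col 0: [64, 0, 32, 2] -> [64, 32, 2, 0]
col 1: [64, 0, 0, 4] -> [64, 4, 0, 0]
col 2: [2, 0, 16, 0] -> [2, 16, 0, 0]
col 3: [16, 0, 0, 8] -> [16, 8, 0, 0]

Answer: 64 64  2 16
32  4 16  8
 2  0  0  0
 0  0  0  0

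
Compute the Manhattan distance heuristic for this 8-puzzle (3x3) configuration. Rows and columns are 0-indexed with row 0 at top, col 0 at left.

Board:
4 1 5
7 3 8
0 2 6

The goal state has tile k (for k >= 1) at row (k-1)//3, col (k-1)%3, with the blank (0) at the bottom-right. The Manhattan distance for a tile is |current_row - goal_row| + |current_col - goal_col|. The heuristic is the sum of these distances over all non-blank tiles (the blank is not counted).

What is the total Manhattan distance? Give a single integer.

Answer: 12

Derivation:
Tile 4: (0,0)->(1,0) = 1
Tile 1: (0,1)->(0,0) = 1
Tile 5: (0,2)->(1,1) = 2
Tile 7: (1,0)->(2,0) = 1
Tile 3: (1,1)->(0,2) = 2
Tile 8: (1,2)->(2,1) = 2
Tile 2: (2,1)->(0,1) = 2
Tile 6: (2,2)->(1,2) = 1
Sum: 1 + 1 + 2 + 1 + 2 + 2 + 2 + 1 = 12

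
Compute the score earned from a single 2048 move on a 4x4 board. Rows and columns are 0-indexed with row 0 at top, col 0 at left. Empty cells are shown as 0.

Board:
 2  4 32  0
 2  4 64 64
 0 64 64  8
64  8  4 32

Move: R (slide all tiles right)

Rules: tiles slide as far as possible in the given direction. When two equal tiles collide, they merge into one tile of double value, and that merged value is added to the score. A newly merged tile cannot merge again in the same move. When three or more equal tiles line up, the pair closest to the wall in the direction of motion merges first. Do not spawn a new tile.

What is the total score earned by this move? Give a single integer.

Answer: 256

Derivation:
Slide right:
row 0: [2, 4, 32, 0] -> [0, 2, 4, 32]  score +0 (running 0)
row 1: [2, 4, 64, 64] -> [0, 2, 4, 128]  score +128 (running 128)
row 2: [0, 64, 64, 8] -> [0, 0, 128, 8]  score +128 (running 256)
row 3: [64, 8, 4, 32] -> [64, 8, 4, 32]  score +0 (running 256)
Board after move:
  0   2   4  32
  0   2   4 128
  0   0 128   8
 64   8   4  32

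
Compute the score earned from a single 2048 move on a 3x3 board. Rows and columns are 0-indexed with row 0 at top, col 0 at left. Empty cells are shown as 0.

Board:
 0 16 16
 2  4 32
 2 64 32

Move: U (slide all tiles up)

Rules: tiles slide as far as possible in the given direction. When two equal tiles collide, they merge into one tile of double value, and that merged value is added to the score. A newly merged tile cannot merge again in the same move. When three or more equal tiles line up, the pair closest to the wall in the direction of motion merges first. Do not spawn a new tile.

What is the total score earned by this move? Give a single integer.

Slide up:
col 0: [0, 2, 2] -> [4, 0, 0]  score +4 (running 4)
col 1: [16, 4, 64] -> [16, 4, 64]  score +0 (running 4)
col 2: [16, 32, 32] -> [16, 64, 0]  score +64 (running 68)
Board after move:
 4 16 16
 0  4 64
 0 64  0

Answer: 68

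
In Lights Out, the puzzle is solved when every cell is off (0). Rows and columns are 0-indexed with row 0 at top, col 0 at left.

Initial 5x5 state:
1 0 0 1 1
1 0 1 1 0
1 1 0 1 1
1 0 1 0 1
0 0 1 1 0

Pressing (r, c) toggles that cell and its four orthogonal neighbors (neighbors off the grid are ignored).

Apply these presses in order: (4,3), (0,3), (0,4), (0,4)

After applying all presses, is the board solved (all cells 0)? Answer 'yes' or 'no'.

After press 1 at (4,3):
1 0 0 1 1
1 0 1 1 0
1 1 0 1 1
1 0 1 1 1
0 0 0 0 1

After press 2 at (0,3):
1 0 1 0 0
1 0 1 0 0
1 1 0 1 1
1 0 1 1 1
0 0 0 0 1

After press 3 at (0,4):
1 0 1 1 1
1 0 1 0 1
1 1 0 1 1
1 0 1 1 1
0 0 0 0 1

After press 4 at (0,4):
1 0 1 0 0
1 0 1 0 0
1 1 0 1 1
1 0 1 1 1
0 0 0 0 1

Lights still on: 13

Answer: no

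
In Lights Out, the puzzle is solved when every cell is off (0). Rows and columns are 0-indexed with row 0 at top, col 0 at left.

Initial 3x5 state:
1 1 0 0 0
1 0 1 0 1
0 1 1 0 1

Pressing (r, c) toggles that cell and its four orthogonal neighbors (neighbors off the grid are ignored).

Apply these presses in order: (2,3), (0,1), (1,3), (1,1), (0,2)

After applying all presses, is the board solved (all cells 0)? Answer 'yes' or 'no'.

Answer: yes

Derivation:
After press 1 at (2,3):
1 1 0 0 0
1 0 1 1 1
0 1 0 1 0

After press 2 at (0,1):
0 0 1 0 0
1 1 1 1 1
0 1 0 1 0

After press 3 at (1,3):
0 0 1 1 0
1 1 0 0 0
0 1 0 0 0

After press 4 at (1,1):
0 1 1 1 0
0 0 1 0 0
0 0 0 0 0

After press 5 at (0,2):
0 0 0 0 0
0 0 0 0 0
0 0 0 0 0

Lights still on: 0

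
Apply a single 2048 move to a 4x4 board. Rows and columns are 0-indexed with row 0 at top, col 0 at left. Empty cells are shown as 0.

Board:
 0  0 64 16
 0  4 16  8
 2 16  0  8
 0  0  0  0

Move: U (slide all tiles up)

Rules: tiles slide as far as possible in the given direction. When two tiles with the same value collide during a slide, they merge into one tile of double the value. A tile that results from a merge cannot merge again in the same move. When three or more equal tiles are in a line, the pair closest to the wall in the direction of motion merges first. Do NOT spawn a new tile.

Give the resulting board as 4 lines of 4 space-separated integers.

Answer:  2  4 64 16
 0 16 16 16
 0  0  0  0
 0  0  0  0

Derivation:
Slide up:
col 0: [0, 0, 2, 0] -> [2, 0, 0, 0]
col 1: [0, 4, 16, 0] -> [4, 16, 0, 0]
col 2: [64, 16, 0, 0] -> [64, 16, 0, 0]
col 3: [16, 8, 8, 0] -> [16, 16, 0, 0]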